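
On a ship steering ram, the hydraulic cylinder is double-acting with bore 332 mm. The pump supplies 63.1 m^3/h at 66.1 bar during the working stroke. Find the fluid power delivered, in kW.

W ≈ 116 kW

Hydraulic power = P × Q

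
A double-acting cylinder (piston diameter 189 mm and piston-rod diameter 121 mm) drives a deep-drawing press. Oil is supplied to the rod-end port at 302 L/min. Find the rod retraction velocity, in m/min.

Rod-side annular area A_ann = π/4 × (189² − 121²) = 16560 mm^2
Flow into the rod-end port fills the annular volume.
v = Q / A

v ≈ 18.2 m/min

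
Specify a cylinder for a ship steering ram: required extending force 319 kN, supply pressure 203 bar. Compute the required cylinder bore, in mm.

Extension force acts on the full piston face: F = P × (π/4)D².
D = √(4F / (πP)) = √(4 × 319 kN / (π × 203 bar))

D ≈ 141 mm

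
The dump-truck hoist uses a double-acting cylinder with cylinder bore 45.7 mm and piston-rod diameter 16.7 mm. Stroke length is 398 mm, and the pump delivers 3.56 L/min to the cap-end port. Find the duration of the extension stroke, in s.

t ≈ 11.0 s

Cap-side area A_cap = π/4 × (45.7 mm)² = 1640 mm^2
Swept volume V = A × L; t = V / Q = A·L / Q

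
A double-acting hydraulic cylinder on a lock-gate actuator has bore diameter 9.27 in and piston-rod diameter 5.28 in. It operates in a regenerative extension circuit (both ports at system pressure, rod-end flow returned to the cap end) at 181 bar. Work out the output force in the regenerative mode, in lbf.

F ≈ 57500 lbf

With equal pressure on both faces, forces on the annular region cancel; the net push is pressure × rod cross-section.
Rod cross-section A_rod = π/4 × (5.28 in)² = 21.90 in^2
F = P × A_rod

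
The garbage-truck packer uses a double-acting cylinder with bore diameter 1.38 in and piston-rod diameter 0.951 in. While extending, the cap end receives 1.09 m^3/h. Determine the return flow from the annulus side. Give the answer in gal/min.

Cap-side area A_cap = π/4 × (1.38 in)² = 1.496 in^2
Rod-side annular area A_ann = π/4 × (1.38² − 0.951²) = 0.7854 in^2
Piston speed v = Q_in/A_cap; rod-end outflow Q_out = v × A_ann = Q_in × A_ann/A_cap.

Q_out ≈ 2.52 gal/min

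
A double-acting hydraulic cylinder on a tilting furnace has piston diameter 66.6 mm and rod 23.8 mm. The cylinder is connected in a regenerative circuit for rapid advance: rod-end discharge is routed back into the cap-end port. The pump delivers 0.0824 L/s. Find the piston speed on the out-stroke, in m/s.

v ≈ 0.185 m/s

In regeneration the rod-end outflow joins the pump flow into the cap end, so the net volume the pump must supply per unit advance equals the rod cross-section area.
Rod cross-section A_rod = π/4 × (23.8 mm)² = 444.9 mm^2
v = Q_pump / A_rod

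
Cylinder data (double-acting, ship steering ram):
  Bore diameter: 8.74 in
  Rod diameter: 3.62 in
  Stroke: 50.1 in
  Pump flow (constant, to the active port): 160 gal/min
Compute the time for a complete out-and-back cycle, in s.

Cap-side area A_cap = π/4 × (8.74 in)² = 59.99 in^2
Rod-side annular area A_ann = π/4 × (8.74² − 3.62²) = 49.70 in^2
t_ext = A_cap·L/Q = 4.879 s
t_ret = A_ann·L/Q = 4.042 s
t_cycle = t_ext + t_ret

t ≈ 8.92 s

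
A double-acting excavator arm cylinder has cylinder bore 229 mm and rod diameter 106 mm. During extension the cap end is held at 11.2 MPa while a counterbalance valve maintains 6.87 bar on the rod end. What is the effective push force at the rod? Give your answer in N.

F ≈ 4.39e5 N

Cap-side area A_cap = π/4 × (229 mm)² = 41190 mm^2
Rod-side annular area A_ann = π/4 × (229² − 106²) = 32360 mm^2
Net thrust = P_cap·A_cap − P_rod·A_ann = 4.613e5 N − 22230 N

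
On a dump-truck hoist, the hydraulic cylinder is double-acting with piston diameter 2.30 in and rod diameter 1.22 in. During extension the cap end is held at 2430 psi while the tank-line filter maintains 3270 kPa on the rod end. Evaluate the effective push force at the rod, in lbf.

F ≈ 8680 lbf

Cap-side area A_cap = π/4 × (2.30 in)² = 4.155 in^2
Rod-side annular area A_ann = π/4 × (2.30² − 1.22²) = 2.986 in^2
Net thrust = P_cap·A_cap − P_rod·A_ann = 10100 lbf − 1416 lbf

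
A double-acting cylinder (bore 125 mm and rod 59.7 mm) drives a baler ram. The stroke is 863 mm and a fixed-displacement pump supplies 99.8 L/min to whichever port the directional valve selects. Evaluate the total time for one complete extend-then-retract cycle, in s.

Cap-side area A_cap = π/4 × (125 mm)² = 12270 mm^2
Rod-side annular area A_ann = π/4 × (125² − 59.7²) = 9473 mm^2
t_ext = A_cap·L/Q = 6.367 s
t_ret = A_ann·L/Q = 4.915 s
t_cycle = t_ext + t_ret

t ≈ 11.3 s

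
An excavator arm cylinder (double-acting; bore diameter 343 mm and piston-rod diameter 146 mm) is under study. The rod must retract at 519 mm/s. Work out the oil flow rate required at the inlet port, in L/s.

Q ≈ 39.3 L/s

Rod-side annular area A_ann = π/4 × (343² − 146²) = 75660 mm^2
Q = A × v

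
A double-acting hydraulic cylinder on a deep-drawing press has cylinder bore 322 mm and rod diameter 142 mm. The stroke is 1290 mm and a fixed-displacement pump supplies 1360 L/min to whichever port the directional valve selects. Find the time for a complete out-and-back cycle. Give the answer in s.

Cap-side area A_cap = π/4 × (322 mm)² = 81430 mm^2
Rod-side annular area A_ann = π/4 × (322² − 142²) = 65600 mm^2
t_ext = A_cap·L/Q = 4.635 s
t_ret = A_ann·L/Q = 3.733 s
t_cycle = t_ext + t_ret

t ≈ 8.37 s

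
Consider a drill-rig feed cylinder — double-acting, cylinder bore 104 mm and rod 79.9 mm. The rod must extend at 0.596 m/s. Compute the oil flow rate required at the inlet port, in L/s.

Cap-side area A_cap = π/4 × (104 mm)² = 8495 mm^2
Q = A × v

Q ≈ 5.06 L/s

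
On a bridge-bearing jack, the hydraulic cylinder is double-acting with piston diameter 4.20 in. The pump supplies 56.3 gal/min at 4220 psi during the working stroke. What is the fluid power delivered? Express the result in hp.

Hydraulic power = P × Q

W ≈ 139 hp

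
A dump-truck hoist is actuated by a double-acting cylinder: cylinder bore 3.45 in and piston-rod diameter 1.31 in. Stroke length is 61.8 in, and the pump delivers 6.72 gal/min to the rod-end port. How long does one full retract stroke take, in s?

Rod-side annular area A_ann = π/4 × (3.45² − 1.31²) = 8.000 in^2
Swept volume V = A × L; t = V / Q = A·L / Q

t ≈ 19.1 s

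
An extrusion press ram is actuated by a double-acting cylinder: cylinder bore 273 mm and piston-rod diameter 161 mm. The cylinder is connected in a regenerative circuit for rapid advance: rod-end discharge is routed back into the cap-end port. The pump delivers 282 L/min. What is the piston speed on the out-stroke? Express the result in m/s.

v ≈ 0.231 m/s

In regeneration the rod-end outflow joins the pump flow into the cap end, so the net volume the pump must supply per unit advance equals the rod cross-section area.
Rod cross-section A_rod = π/4 × (161 mm)² = 20360 mm^2
v = Q_pump / A_rod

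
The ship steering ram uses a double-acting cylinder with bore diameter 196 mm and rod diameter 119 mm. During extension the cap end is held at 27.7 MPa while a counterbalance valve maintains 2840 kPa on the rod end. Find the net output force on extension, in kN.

Cap-side area A_cap = π/4 × (196 mm)² = 30170 mm^2
Rod-side annular area A_ann = π/4 × (196² − 119²) = 19050 mm^2
Net thrust = P_cap·A_cap − P_rod·A_ann = 835.8 kN − 54.10 kN

F ≈ 782 kN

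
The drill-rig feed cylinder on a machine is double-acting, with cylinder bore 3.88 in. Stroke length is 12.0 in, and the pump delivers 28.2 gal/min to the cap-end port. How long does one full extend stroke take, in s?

t ≈ 1.31 s

Cap-side area A_cap = π/4 × (3.88 in)² = 11.82 in^2
Swept volume V = A × L; t = V / Q = A·L / Q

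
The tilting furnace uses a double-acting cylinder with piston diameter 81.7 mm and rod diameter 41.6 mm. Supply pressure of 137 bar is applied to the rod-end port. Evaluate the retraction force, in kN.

F ≈ 53.2 kN

Rod-side annular area A_ann = π/4 × (81.7² − 41.6²) = 3883 mm^2
On retraction the pressure acts on the annular area (bore minus rod).
F = P × A_ann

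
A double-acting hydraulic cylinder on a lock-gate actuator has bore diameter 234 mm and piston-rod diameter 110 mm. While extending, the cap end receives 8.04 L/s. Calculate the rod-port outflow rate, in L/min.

Q_out ≈ 376 L/min

Cap-side area A_cap = π/4 × (234 mm)² = 43010 mm^2
Rod-side annular area A_ann = π/4 × (234² − 110²) = 33500 mm^2
Piston speed v = Q_in/A_cap; rod-end outflow Q_out = v × A_ann = Q_in × A_ann/A_cap.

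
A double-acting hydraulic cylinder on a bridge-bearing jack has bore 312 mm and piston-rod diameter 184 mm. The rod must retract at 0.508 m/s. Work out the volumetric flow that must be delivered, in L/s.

Rod-side annular area A_ann = π/4 × (312² − 184²) = 49860 mm^2
Q = A × v

Q ≈ 25.3 L/s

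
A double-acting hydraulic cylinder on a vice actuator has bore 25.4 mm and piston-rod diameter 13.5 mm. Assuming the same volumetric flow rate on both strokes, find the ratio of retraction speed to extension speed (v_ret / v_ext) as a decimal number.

v_ret/v_ext ≈ 1.39

Cap-side area A_cap = π/4 × (25.4 mm)² = 506.7 mm^2
Rod-side annular area A_ann = π/4 × (25.4² − 13.5²) = 363.6 mm^2
For equal Q, v ∝ 1/A, so v_ret/v_ext = A_cap/A_ann.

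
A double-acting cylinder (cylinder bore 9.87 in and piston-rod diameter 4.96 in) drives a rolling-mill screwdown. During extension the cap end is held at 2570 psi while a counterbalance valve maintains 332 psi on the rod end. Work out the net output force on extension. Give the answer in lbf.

Cap-side area A_cap = π/4 × (9.87 in)² = 76.51 in^2
Rod-side annular area A_ann = π/4 × (9.87² − 4.96²) = 57.19 in^2
Net thrust = P_cap·A_cap − P_rod·A_ann = 1.966e5 lbf − 18990 lbf

F ≈ 1.78e5 lbf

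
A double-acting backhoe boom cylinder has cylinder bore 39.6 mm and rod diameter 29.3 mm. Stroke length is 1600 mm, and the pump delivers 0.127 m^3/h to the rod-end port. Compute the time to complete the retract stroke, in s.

Rod-side annular area A_ann = π/4 × (39.6² − 29.3²) = 557.4 mm^2
Swept volume V = A × L; t = V / Q = A·L / Q

t ≈ 25.3 s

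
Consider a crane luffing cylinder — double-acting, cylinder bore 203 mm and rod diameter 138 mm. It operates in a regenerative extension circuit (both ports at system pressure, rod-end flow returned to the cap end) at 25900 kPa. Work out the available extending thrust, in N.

F ≈ 3.87e5 N

With equal pressure on both faces, forces on the annular region cancel; the net push is pressure × rod cross-section.
Rod cross-section A_rod = π/4 × (138 mm)² = 14960 mm^2
F = P × A_rod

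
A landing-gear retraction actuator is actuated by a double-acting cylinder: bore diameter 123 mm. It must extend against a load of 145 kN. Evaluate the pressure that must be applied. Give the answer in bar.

P ≈ 122 bar

Cap-side area A_cap = π/4 × (123 mm)² = 11880 mm^2
P = F / A = 145 kN / A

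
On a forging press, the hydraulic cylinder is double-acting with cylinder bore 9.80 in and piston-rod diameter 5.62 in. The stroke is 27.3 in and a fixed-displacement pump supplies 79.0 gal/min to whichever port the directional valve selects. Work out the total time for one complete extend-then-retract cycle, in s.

Cap-side area A_cap = π/4 × (9.80 in)² = 75.43 in^2
Rod-side annular area A_ann = π/4 × (9.80² − 5.62²) = 50.62 in^2
t_ext = A_cap·L/Q = 6.770 s
t_ret = A_ann·L/Q = 4.544 s
t_cycle = t_ext + t_ret

t ≈ 11.3 s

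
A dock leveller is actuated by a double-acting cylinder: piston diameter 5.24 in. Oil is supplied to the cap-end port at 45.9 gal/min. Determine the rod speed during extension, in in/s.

Cap-side area A_cap = π/4 × (5.24 in)² = 21.57 in^2
v = Q / A

v ≈ 8.19 in/s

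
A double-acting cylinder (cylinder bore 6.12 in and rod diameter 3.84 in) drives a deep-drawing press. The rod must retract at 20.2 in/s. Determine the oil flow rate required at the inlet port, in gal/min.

Rod-side annular area A_ann = π/4 × (6.12² − 3.84²) = 17.84 in^2
Q = A × v

Q ≈ 93.6 gal/min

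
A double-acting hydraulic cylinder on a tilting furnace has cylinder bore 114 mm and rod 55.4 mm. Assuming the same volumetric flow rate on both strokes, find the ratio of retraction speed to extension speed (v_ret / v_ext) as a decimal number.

Cap-side area A_cap = π/4 × (114 mm)² = 10210 mm^2
Rod-side annular area A_ann = π/4 × (114² − 55.4²) = 7797 mm^2
For equal Q, v ∝ 1/A, so v_ret/v_ext = A_cap/A_ann.

v_ret/v_ext ≈ 1.31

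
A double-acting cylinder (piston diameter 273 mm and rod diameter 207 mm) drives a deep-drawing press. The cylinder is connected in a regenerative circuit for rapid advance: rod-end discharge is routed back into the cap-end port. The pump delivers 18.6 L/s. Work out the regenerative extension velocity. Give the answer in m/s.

v ≈ 0.553 m/s

In regeneration the rod-end outflow joins the pump flow into the cap end, so the net volume the pump must supply per unit advance equals the rod cross-section area.
Rod cross-section A_rod = π/4 × (207 mm)² = 33650 mm^2
v = Q_pump / A_rod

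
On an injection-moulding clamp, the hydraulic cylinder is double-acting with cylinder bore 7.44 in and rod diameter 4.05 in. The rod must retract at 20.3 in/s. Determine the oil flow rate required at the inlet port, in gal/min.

Rod-side annular area A_ann = π/4 × (7.44² − 4.05²) = 30.59 in^2
Q = A × v

Q ≈ 161 gal/min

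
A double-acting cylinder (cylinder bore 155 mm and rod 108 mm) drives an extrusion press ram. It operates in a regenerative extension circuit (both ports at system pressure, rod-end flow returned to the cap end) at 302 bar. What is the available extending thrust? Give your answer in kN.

F ≈ 277 kN

With equal pressure on both faces, forces on the annular region cancel; the net push is pressure × rod cross-section.
Rod cross-section A_rod = π/4 × (108 mm)² = 9161 mm^2
F = P × A_rod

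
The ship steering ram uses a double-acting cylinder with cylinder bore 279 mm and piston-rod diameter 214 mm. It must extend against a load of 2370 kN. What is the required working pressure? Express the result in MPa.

Cap-side area A_cap = π/4 × (279 mm)² = 61140 mm^2
P = F / A = 2370 kN / A

P ≈ 38.8 MPa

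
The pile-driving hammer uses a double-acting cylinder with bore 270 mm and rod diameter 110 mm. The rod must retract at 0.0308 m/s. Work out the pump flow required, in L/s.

Q ≈ 1.47 L/s

Rod-side annular area A_ann = π/4 × (270² − 110²) = 47750 mm^2
Q = A × v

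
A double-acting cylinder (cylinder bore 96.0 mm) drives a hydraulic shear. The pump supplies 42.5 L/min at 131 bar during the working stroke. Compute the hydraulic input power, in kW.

Hydraulic power = P × Q

W ≈ 9.28 kW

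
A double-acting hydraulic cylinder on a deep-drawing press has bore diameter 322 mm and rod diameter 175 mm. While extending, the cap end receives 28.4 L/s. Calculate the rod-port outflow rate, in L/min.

Cap-side area A_cap = π/4 × (322 mm)² = 81430 mm^2
Rod-side annular area A_ann = π/4 × (322² − 175²) = 57380 mm^2
Piston speed v = Q_in/A_cap; rod-end outflow Q_out = v × A_ann = Q_in × A_ann/A_cap.

Q_out ≈ 1200 L/min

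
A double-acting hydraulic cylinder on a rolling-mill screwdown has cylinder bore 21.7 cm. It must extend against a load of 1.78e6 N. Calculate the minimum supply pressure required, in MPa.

Cap-side area A_cap = π/4 × (21.7 cm)² = 369.8 cm^2
P = F / A = 1.78e6 N / A

P ≈ 48.1 MPa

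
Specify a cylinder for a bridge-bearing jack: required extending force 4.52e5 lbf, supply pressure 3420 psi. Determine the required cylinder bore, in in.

Extension force acts on the full piston face: F = P × (π/4)D².
D = √(4F / (πP)) = √(4 × 4.52e5 lbf / (π × 3420 psi))

D ≈ 13.0 in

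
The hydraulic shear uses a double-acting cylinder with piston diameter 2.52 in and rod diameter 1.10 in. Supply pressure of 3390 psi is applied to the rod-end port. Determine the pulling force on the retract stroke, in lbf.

F ≈ 13700 lbf

Rod-side annular area A_ann = π/4 × (2.52² − 1.10²) = 4.037 in^2
On retraction the pressure acts on the annular area (bore minus rod).
F = P × A_ann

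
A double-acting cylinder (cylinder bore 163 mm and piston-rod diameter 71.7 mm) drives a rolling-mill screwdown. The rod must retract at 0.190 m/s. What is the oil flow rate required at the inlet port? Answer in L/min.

Q ≈ 192 L/min

Rod-side annular area A_ann = π/4 × (163² − 71.7²) = 16830 mm^2
Q = A × v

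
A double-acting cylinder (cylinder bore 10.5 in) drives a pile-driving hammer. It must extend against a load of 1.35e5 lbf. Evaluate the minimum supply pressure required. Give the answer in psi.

P ≈ 1560 psi

Cap-side area A_cap = π/4 × (10.5 in)² = 86.59 in^2
P = F / A = 1.35e5 lbf / A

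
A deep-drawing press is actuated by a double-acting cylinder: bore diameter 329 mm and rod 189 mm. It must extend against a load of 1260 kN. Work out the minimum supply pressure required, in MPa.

P ≈ 14.8 MPa

Cap-side area A_cap = π/4 × (329 mm)² = 85010 mm^2
P = F / A = 1260 kN / A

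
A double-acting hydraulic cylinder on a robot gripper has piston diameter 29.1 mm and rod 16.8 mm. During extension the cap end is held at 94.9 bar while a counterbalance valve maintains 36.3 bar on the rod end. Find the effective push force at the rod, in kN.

Cap-side area A_cap = π/4 × (29.1 mm)² = 665.1 mm^2
Rod-side annular area A_ann = π/4 × (29.1² − 16.8²) = 443.4 mm^2
Net thrust = P_cap·A_cap − P_rod·A_ann = 6.312 kN − 1.610 kN

F ≈ 4.70 kN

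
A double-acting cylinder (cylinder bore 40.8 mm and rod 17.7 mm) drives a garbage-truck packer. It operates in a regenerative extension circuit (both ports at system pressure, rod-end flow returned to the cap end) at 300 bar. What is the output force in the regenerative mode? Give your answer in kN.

F ≈ 7.38 kN

With equal pressure on both faces, forces on the annular region cancel; the net push is pressure × rod cross-section.
Rod cross-section A_rod = π/4 × (17.7 mm)² = 246.1 mm^2
F = P × A_rod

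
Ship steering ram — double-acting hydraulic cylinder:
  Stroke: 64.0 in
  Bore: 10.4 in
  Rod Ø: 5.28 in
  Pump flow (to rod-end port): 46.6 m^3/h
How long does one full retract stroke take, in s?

t ≈ 5.11 s

Rod-side annular area A_ann = π/4 × (10.4² − 5.28²) = 63.05 in^2
Swept volume V = A × L; t = V / Q = A·L / Q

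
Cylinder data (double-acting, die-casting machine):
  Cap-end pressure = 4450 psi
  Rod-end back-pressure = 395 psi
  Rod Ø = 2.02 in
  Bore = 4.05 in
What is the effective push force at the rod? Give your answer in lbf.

Cap-side area A_cap = π/4 × (4.05 in)² = 12.88 in^2
Rod-side annular area A_ann = π/4 × (4.05² − 2.02²) = 9.678 in^2
Net thrust = P_cap·A_cap − P_rod·A_ann = 57330 lbf − 3823 lbf

F ≈ 53500 lbf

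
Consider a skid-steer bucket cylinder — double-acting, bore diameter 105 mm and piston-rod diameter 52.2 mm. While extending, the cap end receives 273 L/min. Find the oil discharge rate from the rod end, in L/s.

Cap-side area A_cap = π/4 × (105 mm)² = 8659 mm^2
Rod-side annular area A_ann = π/4 × (105² − 52.2²) = 6519 mm^2
Piston speed v = Q_in/A_cap; rod-end outflow Q_out = v × A_ann = Q_in × A_ann/A_cap.

Q_out ≈ 3.43 L/s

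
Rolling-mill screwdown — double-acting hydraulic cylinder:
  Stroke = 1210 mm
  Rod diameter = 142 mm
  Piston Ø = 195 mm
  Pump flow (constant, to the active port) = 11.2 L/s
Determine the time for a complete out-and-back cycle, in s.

Cap-side area A_cap = π/4 × (195 mm)² = 29860 mm^2
Rod-side annular area A_ann = π/4 × (195² − 142²) = 14030 mm^2
t_ext = A_cap·L/Q = 3.226 s
t_ret = A_ann·L/Q = 1.516 s
t_cycle = t_ext + t_ret

t ≈ 4.74 s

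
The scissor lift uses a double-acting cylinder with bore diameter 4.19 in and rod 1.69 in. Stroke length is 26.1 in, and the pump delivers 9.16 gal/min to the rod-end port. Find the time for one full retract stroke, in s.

Rod-side annular area A_ann = π/4 × (4.19² − 1.69²) = 11.55 in^2
Swept volume V = A × L; t = V / Q = A·L / Q

t ≈ 8.54 s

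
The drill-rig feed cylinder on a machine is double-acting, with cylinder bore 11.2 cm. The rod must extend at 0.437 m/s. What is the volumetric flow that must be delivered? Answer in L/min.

Cap-side area A_cap = π/4 × (11.2 cm)² = 98.52 cm^2
Q = A × v

Q ≈ 258 L/min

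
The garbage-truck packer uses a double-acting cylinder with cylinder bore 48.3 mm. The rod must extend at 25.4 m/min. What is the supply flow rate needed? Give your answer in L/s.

Cap-side area A_cap = π/4 × (48.3 mm)² = 1832 mm^2
Q = A × v

Q ≈ 0.776 L/s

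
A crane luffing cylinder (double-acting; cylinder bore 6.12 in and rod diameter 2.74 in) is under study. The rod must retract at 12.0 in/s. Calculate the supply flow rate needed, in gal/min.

Rod-side annular area A_ann = π/4 × (6.12² − 2.74²) = 23.52 in^2
Q = A × v

Q ≈ 73.3 gal/min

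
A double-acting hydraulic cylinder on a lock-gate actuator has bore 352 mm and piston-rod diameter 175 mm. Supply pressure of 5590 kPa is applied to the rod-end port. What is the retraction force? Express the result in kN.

Rod-side annular area A_ann = π/4 × (352² − 175²) = 73260 mm^2
On retraction the pressure acts on the annular area (bore minus rod).
F = P × A_ann

F ≈ 410 kN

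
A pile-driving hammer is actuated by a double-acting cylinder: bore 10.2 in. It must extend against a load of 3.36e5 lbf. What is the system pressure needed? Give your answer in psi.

Cap-side area A_cap = π/4 × (10.2 in)² = 81.71 in^2
P = F / A = 3.36e5 lbf / A

P ≈ 4110 psi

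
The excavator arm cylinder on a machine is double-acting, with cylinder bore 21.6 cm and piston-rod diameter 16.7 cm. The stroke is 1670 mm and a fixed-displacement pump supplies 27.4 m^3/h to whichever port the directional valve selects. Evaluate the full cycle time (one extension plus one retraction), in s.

t ≈ 11.3 s

Cap-side area A_cap = π/4 × (21.6 cm)² = 366.4 cm^2
Rod-side annular area A_ann = π/4 × (21.6² − 16.7²) = 147.4 cm^2
t_ext = A_cap·L/Q = 8.040 s
t_ret = A_ann·L/Q = 3.234 s
t_cycle = t_ext + t_ret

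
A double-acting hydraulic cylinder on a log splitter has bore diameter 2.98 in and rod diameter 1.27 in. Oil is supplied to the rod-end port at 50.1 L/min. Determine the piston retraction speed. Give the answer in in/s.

v ≈ 8.93 in/s

Rod-side annular area A_ann = π/4 × (2.98² − 1.27²) = 5.708 in^2
Flow into the rod-end port fills the annular volume.
v = Q / A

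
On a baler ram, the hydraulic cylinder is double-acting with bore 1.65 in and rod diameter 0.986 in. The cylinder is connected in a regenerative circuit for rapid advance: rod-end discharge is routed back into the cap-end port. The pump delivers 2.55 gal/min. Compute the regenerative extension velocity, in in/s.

In regeneration the rod-end outflow joins the pump flow into the cap end, so the net volume the pump must supply per unit advance equals the rod cross-section area.
Rod cross-section A_rod = π/4 × (0.986 in)² = 0.7636 in^2
v = Q_pump / A_rod

v ≈ 12.9 in/s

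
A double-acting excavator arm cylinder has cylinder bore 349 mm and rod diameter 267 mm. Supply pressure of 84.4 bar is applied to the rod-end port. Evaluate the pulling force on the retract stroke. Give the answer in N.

Rod-side annular area A_ann = π/4 × (349² − 267²) = 39670 mm^2
On retraction the pressure acts on the annular area (bore minus rod).
F = P × A_ann

F ≈ 3.35e5 N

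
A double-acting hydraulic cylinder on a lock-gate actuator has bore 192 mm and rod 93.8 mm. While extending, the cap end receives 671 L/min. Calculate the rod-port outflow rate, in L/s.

Cap-side area A_cap = π/4 × (192 mm)² = 28950 mm^2
Rod-side annular area A_ann = π/4 × (192² − 93.8²) = 22040 mm^2
Piston speed v = Q_in/A_cap; rod-end outflow Q_out = v × A_ann = Q_in × A_ann/A_cap.

Q_out ≈ 8.51 L/s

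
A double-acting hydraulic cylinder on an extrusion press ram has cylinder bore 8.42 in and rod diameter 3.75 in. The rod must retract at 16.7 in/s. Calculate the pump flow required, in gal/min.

Q ≈ 194 gal/min

Rod-side annular area A_ann = π/4 × (8.42² − 3.75²) = 44.64 in^2
Q = A × v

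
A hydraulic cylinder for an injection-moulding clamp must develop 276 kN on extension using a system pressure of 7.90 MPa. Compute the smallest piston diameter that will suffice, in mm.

Extension force acts on the full piston face: F = P × (π/4)D².
D = √(4F / (πP)) = √(4 × 276 kN / (π × 7.90 MPa))

D ≈ 211 mm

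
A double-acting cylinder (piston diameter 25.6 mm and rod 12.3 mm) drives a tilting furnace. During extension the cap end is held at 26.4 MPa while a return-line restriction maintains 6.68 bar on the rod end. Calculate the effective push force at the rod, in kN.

Cap-side area A_cap = π/4 × (25.6 mm)² = 514.7 mm^2
Rod-side annular area A_ann = π/4 × (25.6² − 12.3²) = 395.9 mm^2
Net thrust = P_cap·A_cap − P_rod·A_ann = 13.59 kN − 0.2645 kN

F ≈ 13.3 kN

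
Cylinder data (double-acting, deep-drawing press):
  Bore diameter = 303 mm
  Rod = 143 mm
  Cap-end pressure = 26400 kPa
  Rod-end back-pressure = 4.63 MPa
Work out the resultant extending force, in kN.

F ≈ 1640 kN

Cap-side area A_cap = π/4 × (303 mm)² = 72110 mm^2
Rod-side annular area A_ann = π/4 × (303² − 143²) = 56050 mm^2
Net thrust = P_cap·A_cap − P_rod·A_ann = 1904 kN − 259.5 kN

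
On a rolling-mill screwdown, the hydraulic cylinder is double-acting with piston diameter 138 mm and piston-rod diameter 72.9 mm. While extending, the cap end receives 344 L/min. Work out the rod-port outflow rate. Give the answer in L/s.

Cap-side area A_cap = π/4 × (138 mm)² = 14960 mm^2
Rod-side annular area A_ann = π/4 × (138² − 72.9²) = 10780 mm^2
Piston speed v = Q_in/A_cap; rod-end outflow Q_out = v × A_ann = Q_in × A_ann/A_cap.

Q_out ≈ 4.13 L/s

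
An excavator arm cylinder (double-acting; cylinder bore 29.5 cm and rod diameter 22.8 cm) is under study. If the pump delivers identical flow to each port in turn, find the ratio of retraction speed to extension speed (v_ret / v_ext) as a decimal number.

Cap-side area A_cap = π/4 × (29.5 cm)² = 683.5 cm^2
Rod-side annular area A_ann = π/4 × (29.5² − 22.8²) = 275.2 cm^2
For equal Q, v ∝ 1/A, so v_ret/v_ext = A_cap/A_ann.

v_ret/v_ext ≈ 2.48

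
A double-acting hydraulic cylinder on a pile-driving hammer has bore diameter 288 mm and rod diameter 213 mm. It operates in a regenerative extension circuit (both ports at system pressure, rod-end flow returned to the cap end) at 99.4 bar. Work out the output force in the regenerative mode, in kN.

With equal pressure on both faces, forces on the annular region cancel; the net push is pressure × rod cross-section.
Rod cross-section A_rod = π/4 × (213 mm)² = 35630 mm^2
F = P × A_rod

F ≈ 354 kN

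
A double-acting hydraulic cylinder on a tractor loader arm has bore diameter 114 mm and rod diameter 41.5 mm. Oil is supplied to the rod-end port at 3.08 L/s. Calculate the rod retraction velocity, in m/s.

v ≈ 0.348 m/s

Rod-side annular area A_ann = π/4 × (114² − 41.5²) = 8854 mm^2
Flow into the rod-end port fills the annular volume.
v = Q / A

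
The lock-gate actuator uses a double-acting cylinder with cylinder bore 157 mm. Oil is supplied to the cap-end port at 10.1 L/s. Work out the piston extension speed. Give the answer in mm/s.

v ≈ 522 mm/s

Cap-side area A_cap = π/4 × (157 mm)² = 19360 mm^2
v = Q / A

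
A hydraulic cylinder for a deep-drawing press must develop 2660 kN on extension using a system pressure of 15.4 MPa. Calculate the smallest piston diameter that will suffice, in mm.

D ≈ 469 mm

Extension force acts on the full piston face: F = P × (π/4)D².
D = √(4F / (πP)) = √(4 × 2660 kN / (π × 15.4 MPa))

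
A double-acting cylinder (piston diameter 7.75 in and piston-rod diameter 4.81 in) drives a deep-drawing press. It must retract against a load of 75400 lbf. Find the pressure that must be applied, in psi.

P ≈ 2600 psi

Rod-side annular area A_ann = π/4 × (7.75² − 4.81²) = 29.00 in^2
Retraction: pressure acts on the annular area.
P = F / A = 75400 lbf / A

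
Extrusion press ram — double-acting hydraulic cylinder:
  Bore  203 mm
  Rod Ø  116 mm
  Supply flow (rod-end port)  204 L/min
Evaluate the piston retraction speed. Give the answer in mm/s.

Rod-side annular area A_ann = π/4 × (203² − 116²) = 21800 mm^2
Flow into the rod-end port fills the annular volume.
v = Q / A

v ≈ 156 mm/s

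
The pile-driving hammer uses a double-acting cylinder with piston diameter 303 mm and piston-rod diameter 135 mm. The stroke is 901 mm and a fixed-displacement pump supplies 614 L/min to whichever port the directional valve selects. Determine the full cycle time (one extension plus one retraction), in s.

t ≈ 11.4 s

Cap-side area A_cap = π/4 × (303 mm)² = 72110 mm^2
Rod-side annular area A_ann = π/4 × (303² − 135²) = 57790 mm^2
t_ext = A_cap·L/Q = 6.349 s
t_ret = A_ann·L/Q = 5.088 s
t_cycle = t_ext + t_ret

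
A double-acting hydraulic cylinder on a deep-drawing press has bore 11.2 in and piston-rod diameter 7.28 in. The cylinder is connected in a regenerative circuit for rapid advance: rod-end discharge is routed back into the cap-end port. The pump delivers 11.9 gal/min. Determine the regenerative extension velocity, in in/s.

In regeneration the rod-end outflow joins the pump flow into the cap end, so the net volume the pump must supply per unit advance equals the rod cross-section area.
Rod cross-section A_rod = π/4 × (7.28 in)² = 41.62 in^2
v = Q_pump / A_rod

v ≈ 1.10 in/s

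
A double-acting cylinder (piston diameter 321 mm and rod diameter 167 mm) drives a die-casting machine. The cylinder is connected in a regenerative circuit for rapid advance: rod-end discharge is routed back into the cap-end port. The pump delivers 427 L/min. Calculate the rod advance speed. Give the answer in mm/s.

In regeneration the rod-end outflow joins the pump flow into the cap end, so the net volume the pump must supply per unit advance equals the rod cross-section area.
Rod cross-section A_rod = π/4 × (167 mm)² = 21900 mm^2
v = Q_pump / A_rod

v ≈ 325 mm/s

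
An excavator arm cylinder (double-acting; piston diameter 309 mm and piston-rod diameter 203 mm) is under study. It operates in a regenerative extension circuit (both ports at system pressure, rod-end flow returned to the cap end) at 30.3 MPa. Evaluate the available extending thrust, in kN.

With equal pressure on both faces, forces on the annular region cancel; the net push is pressure × rod cross-section.
Rod cross-section A_rod = π/4 × (203 mm)² = 32370 mm^2
F = P × A_rod

F ≈ 981 kN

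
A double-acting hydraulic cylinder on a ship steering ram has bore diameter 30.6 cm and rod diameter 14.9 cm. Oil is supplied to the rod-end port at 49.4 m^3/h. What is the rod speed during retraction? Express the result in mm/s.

Rod-side annular area A_ann = π/4 × (30.6² − 14.9²) = 561.0 cm^2
Flow into the rod-end port fills the annular volume.
v = Q / A

v ≈ 245 mm/s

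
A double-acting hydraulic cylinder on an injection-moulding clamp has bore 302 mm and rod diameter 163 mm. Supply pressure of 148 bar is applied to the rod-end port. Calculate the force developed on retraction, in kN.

Rod-side annular area A_ann = π/4 × (302² − 163²) = 50760 mm^2
On retraction the pressure acts on the annular area (bore minus rod).
F = P × A_ann

F ≈ 751 kN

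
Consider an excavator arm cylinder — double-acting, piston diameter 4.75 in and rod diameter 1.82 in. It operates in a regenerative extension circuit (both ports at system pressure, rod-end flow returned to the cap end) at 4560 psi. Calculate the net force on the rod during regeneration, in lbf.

F ≈ 11900 lbf

With equal pressure on both faces, forces on the annular region cancel; the net push is pressure × rod cross-section.
Rod cross-section A_rod = π/4 × (1.82 in)² = 2.602 in^2
F = P × A_rod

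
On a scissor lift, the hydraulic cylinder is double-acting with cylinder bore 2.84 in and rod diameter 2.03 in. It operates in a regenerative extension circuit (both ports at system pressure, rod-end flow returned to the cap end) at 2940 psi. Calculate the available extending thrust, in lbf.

With equal pressure on both faces, forces on the annular region cancel; the net push is pressure × rod cross-section.
Rod cross-section A_rod = π/4 × (2.03 in)² = 3.237 in^2
F = P × A_rod

F ≈ 9520 lbf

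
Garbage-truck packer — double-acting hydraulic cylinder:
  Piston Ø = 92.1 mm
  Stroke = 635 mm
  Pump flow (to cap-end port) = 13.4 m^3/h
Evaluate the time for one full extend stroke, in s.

Cap-side area A_cap = π/4 × (92.1 mm)² = 6662 mm^2
Swept volume V = A × L; t = V / Q = A·L / Q

t ≈ 1.14 s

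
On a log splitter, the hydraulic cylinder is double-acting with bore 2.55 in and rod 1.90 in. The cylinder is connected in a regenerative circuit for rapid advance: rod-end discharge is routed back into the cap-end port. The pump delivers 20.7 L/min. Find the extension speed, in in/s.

v ≈ 7.43 in/s

In regeneration the rod-end outflow joins the pump flow into the cap end, so the net volume the pump must supply per unit advance equals the rod cross-section area.
Rod cross-section A_rod = π/4 × (1.90 in)² = 2.835 in^2
v = Q_pump / A_rod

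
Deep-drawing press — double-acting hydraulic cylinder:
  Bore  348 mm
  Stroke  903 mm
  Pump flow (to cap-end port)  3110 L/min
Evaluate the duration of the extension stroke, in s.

Cap-side area A_cap = π/4 × (348 mm)² = 95110 mm^2
Swept volume V = A × L; t = V / Q = A·L / Q

t ≈ 1.66 s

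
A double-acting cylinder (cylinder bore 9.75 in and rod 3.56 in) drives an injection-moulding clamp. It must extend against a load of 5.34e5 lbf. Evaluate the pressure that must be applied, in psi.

Cap-side area A_cap = π/4 × (9.75 in)² = 74.66 in^2
P = F / A = 5.34e5 lbf / A

P ≈ 7150 psi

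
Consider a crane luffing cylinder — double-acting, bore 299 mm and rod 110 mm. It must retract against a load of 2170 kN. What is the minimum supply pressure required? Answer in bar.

P ≈ 357 bar

Rod-side annular area A_ann = π/4 × (299² − 110²) = 60710 mm^2
Retraction: pressure acts on the annular area.
P = F / A = 2170 kN / A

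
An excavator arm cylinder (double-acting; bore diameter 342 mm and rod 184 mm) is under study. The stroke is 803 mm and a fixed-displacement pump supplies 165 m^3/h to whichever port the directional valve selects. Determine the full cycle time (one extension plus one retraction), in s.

t ≈ 2.75 s

Cap-side area A_cap = π/4 × (342 mm)² = 91860 mm^2
Rod-side annular area A_ann = π/4 × (342² − 184²) = 65270 mm^2
t_ext = A_cap·L/Q = 1.609 s
t_ret = A_ann·L/Q = 1.144 s
t_cycle = t_ext + t_ret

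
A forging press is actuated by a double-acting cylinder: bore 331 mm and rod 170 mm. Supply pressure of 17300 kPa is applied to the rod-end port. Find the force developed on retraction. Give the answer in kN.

Rod-side annular area A_ann = π/4 × (331² − 170²) = 63350 mm^2
On retraction the pressure acts on the annular area (bore minus rod).
F = P × A_ann

F ≈ 1100 kN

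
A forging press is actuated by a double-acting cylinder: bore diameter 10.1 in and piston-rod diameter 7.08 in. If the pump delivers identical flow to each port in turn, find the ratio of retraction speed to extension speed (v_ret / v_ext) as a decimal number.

Cap-side area A_cap = π/4 × (10.1 in)² = 80.12 in^2
Rod-side annular area A_ann = π/4 × (10.1² − 7.08²) = 40.75 in^2
For equal Q, v ∝ 1/A, so v_ret/v_ext = A_cap/A_ann.

v_ret/v_ext ≈ 1.97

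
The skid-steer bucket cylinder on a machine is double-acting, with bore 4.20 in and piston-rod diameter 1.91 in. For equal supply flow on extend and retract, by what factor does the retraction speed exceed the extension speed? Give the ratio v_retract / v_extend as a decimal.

Cap-side area A_cap = π/4 × (4.20 in)² = 13.85 in^2
Rod-side annular area A_ann = π/4 × (4.20² − 1.91²) = 10.99 in^2
For equal Q, v ∝ 1/A, so v_ret/v_ext = A_cap/A_ann.

v_ret/v_ext ≈ 1.26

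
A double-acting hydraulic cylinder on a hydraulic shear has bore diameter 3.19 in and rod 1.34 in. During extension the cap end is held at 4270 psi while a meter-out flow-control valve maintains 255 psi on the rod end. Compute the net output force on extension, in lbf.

Cap-side area A_cap = π/4 × (3.19 in)² = 7.992 in^2
Rod-side annular area A_ann = π/4 × (3.19² − 1.34²) = 6.582 in^2
Net thrust = P_cap·A_cap − P_rod·A_ann = 34130 lbf − 1678 lbf

F ≈ 32400 lbf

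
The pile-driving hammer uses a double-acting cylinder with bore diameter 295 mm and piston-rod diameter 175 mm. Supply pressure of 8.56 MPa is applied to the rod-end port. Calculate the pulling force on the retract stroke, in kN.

Rod-side annular area A_ann = π/4 × (295² − 175²) = 44300 mm^2
On retraction the pressure acts on the annular area (bore minus rod).
F = P × A_ann

F ≈ 379 kN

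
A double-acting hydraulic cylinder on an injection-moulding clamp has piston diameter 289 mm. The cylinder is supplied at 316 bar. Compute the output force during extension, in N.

Cap-side area A_cap = π/4 × (289 mm)² = 65600 mm^2
F = P × A_cap = 316 bar × A_cap

F ≈ 2.07e6 N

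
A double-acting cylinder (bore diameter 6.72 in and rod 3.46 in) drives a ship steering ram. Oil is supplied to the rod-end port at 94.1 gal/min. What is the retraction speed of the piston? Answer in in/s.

v ≈ 13.9 in/s

Rod-side annular area A_ann = π/4 × (6.72² − 3.46²) = 26.06 in^2
Flow into the rod-end port fills the annular volume.
v = Q / A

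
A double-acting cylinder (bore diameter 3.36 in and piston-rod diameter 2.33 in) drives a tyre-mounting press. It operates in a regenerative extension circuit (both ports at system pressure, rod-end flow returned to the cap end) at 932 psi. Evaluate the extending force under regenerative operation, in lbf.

F ≈ 3970 lbf

With equal pressure on both faces, forces on the annular region cancel; the net push is pressure × rod cross-section.
Rod cross-section A_rod = π/4 × (2.33 in)² = 4.264 in^2
F = P × A_rod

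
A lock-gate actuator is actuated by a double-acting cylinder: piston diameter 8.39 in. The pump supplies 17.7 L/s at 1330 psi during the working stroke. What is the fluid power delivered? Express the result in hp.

W ≈ 218 hp

Hydraulic power = P × Q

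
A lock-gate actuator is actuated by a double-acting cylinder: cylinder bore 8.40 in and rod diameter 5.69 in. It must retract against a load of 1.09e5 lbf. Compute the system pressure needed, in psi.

Rod-side annular area A_ann = π/4 × (8.40² − 5.69²) = 29.99 in^2
Retraction: pressure acts on the annular area.
P = F / A = 1.09e5 lbf / A

P ≈ 3630 psi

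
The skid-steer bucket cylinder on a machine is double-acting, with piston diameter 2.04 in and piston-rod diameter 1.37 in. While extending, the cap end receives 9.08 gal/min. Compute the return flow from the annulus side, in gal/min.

Cap-side area A_cap = π/4 × (2.04 in)² = 3.269 in^2
Rod-side annular area A_ann = π/4 × (2.04² − 1.37²) = 1.794 in^2
Piston speed v = Q_in/A_cap; rod-end outflow Q_out = v × A_ann = Q_in × A_ann/A_cap.

Q_out ≈ 4.98 gal/min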